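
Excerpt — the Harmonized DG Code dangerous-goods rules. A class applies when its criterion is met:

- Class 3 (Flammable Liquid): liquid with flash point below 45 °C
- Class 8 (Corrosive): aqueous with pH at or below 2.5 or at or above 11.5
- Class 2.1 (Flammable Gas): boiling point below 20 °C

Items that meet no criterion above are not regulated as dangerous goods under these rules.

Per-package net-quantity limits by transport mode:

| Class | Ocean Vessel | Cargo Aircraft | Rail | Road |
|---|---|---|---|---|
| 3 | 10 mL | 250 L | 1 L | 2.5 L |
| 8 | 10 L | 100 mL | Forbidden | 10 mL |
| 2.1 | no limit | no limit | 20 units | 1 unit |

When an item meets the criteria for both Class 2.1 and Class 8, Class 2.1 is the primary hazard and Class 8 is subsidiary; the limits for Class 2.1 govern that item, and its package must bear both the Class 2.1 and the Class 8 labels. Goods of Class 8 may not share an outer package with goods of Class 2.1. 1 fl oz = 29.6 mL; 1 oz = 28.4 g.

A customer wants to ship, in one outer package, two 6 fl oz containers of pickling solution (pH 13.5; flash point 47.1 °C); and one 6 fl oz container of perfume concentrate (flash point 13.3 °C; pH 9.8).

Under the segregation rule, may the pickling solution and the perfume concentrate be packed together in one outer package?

With pH 13.5 (≥ 11.5), the pickling solution falls in Class 8.
With flash point 13.3 °C (< 45 °C), the perfume concentrate falls in Class 3.
No segregation rule bars Class 8 with Class 3.

Yes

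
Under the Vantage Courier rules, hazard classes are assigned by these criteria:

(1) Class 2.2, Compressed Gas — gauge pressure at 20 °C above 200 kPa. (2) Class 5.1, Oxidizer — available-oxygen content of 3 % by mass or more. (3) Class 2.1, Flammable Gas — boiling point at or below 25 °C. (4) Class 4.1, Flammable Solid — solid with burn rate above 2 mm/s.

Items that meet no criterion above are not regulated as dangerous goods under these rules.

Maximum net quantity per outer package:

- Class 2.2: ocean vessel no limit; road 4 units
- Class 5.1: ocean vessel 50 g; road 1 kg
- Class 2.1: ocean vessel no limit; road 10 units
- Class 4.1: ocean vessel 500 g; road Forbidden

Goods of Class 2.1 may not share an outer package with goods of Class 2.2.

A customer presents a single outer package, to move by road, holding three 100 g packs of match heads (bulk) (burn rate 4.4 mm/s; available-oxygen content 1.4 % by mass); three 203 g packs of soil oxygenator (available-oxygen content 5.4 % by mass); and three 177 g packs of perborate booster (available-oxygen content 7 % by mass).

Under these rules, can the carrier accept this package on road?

No

The match heads (bulk) have burn rate 4.4 mm/s, which is > 2 mm/s, so they are Class 4.1 (Flammable Solid).
Soil oxygenator: available-oxygen content 5.4 % by mass ≥ 3 % by mass → Class 5.1 (Oxidizer).
The perborate booster has available-oxygen content 7 % by mass, which is ≥ 3 % by mass, so it is Class 5.1 (Oxidizer).
Total Class 5.1: (three 203 g packs = 609 g) + (three 177 g packs = 531 g) = 1.14 kg.
1.14 kg > 1 kg (road limit, Class 5.1) — over the limit.
Class 4.1 quantity: three 100 g packs = 300 g.
Class 4.1 is Forbidden by road.
The segregation rule (Class 2.1 with Class 2.2) does not apply to Class 5.1 with Class 4.1.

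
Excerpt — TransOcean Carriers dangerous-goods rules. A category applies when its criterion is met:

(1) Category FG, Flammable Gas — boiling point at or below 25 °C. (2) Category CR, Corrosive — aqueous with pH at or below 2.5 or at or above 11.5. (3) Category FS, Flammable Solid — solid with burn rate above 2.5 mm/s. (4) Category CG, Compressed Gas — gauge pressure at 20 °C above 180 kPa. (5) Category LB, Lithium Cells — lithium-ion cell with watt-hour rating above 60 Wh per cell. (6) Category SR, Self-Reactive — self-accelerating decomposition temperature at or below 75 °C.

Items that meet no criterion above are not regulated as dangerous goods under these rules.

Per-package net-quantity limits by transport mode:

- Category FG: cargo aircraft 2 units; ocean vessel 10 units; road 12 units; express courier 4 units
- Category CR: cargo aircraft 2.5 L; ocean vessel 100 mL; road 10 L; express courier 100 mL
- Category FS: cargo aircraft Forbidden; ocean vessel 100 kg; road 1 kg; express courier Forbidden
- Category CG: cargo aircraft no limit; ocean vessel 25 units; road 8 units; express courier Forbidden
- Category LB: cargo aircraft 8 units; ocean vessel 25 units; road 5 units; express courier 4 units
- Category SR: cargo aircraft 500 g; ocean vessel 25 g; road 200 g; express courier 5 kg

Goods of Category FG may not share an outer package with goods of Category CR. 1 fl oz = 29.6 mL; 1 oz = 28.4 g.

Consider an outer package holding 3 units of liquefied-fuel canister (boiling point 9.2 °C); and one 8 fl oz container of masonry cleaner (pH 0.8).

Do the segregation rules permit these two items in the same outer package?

No

The liquefied-fuel canister has boiling point 9.2 °C, which is ≤ 25 °C, so it is Category FG (Flammable Gas).
With pH 0.8 (≤ 2.5), the masonry cleaner falls in Category CR.
Category FG and Category CR may not share an outer package.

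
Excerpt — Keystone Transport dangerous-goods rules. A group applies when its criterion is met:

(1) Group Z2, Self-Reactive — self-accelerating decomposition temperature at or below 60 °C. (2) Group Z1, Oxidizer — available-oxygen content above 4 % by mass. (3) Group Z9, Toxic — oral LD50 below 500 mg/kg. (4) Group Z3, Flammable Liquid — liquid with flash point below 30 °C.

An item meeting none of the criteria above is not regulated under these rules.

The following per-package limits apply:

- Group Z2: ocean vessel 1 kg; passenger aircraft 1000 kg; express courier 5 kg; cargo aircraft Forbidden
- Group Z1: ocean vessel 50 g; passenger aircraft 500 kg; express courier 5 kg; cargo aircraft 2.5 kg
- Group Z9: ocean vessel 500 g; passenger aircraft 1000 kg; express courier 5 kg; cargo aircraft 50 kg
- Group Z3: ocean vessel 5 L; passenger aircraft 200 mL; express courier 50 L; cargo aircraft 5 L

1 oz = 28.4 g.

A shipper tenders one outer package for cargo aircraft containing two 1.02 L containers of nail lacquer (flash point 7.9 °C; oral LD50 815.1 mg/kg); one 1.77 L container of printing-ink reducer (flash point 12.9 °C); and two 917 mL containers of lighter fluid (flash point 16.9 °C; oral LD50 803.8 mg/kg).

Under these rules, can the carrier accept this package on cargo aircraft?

Flash point 7.9 °C meets the Group Z3 criterion (Flammable Liquid), so the nail lacquer is Group Z3.
With flash point 12.9 °C (< 30 °C), the printing-ink reducer falls in Group Z3.
Lighter fluid: flash point 16.9 °C < 30 °C → Group Z3 (Flammable Liquid).
Total Group Z3: (two 1.02 L containers = 2.04 L) + 1.77 L + (two 917 mL containers = 1.834 L) = 5.644 L.
That exceeds the Group Z3 cargo aircraft limit of 5 L.

No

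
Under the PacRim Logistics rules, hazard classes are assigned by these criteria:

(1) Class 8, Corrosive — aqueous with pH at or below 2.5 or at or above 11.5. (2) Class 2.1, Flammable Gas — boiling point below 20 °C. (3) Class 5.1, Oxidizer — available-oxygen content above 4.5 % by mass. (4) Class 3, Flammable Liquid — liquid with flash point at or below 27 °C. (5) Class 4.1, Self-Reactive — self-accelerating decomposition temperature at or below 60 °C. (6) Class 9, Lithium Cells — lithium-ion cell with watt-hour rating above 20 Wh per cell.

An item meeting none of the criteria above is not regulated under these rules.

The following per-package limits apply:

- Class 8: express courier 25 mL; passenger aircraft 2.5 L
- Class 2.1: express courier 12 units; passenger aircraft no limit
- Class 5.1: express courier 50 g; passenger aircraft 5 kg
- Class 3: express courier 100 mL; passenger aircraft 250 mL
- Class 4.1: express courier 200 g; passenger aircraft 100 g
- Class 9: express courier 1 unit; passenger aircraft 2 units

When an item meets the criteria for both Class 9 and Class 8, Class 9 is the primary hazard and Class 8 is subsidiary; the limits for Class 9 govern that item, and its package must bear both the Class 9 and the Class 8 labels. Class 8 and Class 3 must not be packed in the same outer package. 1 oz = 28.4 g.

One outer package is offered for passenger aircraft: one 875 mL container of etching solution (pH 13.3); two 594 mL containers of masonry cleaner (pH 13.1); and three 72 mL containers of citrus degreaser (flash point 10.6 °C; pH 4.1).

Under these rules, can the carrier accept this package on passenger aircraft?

pH 13.3 meets the Class 8 criterion (Corrosive), so the etching solution is Class 8.
Masonry cleaner: pH 13.1 ≥ 11.5 → Class 8 (Corrosive).
The citrus degreaser has flash point 10.6 °C, which is ≤ 27 °C, so it is Class 3 (Flammable Liquid).
Total Class 8: 875 mL + (two 594 mL containers = 1.188 L) = 2.063 L.
2.063 L ≤ 2.5 L (passenger aircraft limit, Class 8) — within limit.
Class 3 quantity: three 72 mL containers = 216 mL.
216 mL is within the passenger aircraft limit of 250 mL for Class 3.
Class 8 and Class 3 may not share an outer package.

No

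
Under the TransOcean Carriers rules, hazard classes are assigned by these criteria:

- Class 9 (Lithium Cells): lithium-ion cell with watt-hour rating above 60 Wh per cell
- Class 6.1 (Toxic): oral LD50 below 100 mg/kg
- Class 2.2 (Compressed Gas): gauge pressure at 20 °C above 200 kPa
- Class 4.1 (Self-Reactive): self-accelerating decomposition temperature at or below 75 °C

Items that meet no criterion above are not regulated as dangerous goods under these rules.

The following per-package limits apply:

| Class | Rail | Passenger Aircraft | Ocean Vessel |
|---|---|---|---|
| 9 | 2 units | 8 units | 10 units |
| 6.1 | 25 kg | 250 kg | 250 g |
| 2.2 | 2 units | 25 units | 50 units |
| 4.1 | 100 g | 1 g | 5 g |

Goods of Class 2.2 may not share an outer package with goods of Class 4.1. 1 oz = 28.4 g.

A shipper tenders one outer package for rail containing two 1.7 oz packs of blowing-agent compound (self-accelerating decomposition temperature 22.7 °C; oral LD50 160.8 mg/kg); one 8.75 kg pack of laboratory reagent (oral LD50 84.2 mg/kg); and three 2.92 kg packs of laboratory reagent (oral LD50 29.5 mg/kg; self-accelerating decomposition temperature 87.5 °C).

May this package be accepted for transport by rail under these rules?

With self-accelerating decomposition temperature 22.7 °C (≤ 75 °C), the blowing-agent compound falls in Class 4.1.
Oral LD50 84.2 mg/kg meets the Class 6.1 criterion (Toxic), so the laboratory reagent is Class 6.1.
Laboratory reagent: oral LD50 29.5 mg/kg < 100 mg/kg → Class 6.1 (Toxic).
Class 6.1 net quantity: 8.75 kg + (three 2.92 kg packs = 8.76 kg) = 17.51 kg.
17.51 kg ≤ 25 kg (rail limit, Class 6.1) — within limit.
Class 4.1 quantity: two 1.7 oz packs = 96.56 g.
96.56 g is within the rail limit of 100 g for Class 4.1.
The segregation rule (Class 2.2 with Class 4.1) does not apply to Class 6.1 with Class 4.1.
Every hazard class is within its rail limit and no segregation rule is violated.

Yes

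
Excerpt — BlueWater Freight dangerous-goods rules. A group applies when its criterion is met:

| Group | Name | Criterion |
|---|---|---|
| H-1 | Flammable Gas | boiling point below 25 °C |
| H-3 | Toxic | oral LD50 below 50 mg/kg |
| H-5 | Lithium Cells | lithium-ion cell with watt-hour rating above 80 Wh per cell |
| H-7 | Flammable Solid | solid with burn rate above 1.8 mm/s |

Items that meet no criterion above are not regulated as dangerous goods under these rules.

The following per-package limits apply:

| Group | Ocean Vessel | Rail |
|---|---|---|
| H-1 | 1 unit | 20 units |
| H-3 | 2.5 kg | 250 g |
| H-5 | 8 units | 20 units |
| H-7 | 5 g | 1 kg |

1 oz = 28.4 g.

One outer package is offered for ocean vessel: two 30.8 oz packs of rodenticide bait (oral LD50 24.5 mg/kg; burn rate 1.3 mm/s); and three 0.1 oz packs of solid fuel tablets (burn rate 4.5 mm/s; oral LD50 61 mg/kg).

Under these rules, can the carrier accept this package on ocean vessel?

No

With oral LD50 24.5 mg/kg (< 50 mg/kg), the rodenticide bait falls in Group H-3.
Solid fuel tablets: burn rate 4.5 mm/s > 1.8 mm/s → Group H-7 (Flammable Solid).
Group H-7 quantity: three 0.1 oz packs = 8.52 g.
8.52 g exceeds the ocean vessel limit of 5 g for Group H-7.
Group H-3 quantity: two 30.8 oz packs = 1749.44 g.
1749.44 g ≤ 2.5 kg (ocean vessel limit, Group H-3) — within limit.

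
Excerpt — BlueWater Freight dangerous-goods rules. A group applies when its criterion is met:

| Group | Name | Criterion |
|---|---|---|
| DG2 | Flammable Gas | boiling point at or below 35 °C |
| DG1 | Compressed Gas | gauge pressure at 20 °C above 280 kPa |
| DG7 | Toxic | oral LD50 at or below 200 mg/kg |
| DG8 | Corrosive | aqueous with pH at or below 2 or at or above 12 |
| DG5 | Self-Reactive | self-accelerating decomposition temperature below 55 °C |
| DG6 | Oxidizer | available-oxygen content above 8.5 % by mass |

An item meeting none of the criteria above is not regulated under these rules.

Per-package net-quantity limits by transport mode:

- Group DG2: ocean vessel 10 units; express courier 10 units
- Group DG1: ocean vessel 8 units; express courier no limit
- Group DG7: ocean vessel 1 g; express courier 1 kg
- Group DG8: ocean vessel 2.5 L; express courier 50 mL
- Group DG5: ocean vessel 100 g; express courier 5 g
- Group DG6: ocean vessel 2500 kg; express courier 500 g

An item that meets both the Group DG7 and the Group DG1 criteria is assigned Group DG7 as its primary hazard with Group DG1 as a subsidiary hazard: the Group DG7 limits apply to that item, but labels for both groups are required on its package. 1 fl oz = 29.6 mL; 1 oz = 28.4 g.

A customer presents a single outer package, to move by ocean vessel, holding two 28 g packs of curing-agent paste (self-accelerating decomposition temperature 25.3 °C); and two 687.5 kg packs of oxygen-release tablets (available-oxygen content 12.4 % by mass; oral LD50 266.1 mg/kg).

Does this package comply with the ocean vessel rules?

Yes

Self-accelerating decomposition temperature 25.3 °C meets the Group DG5 criterion (Self-Reactive), so the curing-agent paste is Group DG5.
The oxygen-release tablets have available-oxygen content 12.4 % by mass, which is > 8.5 % by mass, so they are Group DG6 (Oxidizer).
Group DG5 quantity: two 28 g packs = 56 g.
56 g ≤ 100 g (ocean vessel limit, Group DG5) — within limit.
Group DG6 quantity: two 687.5 kg packs = 1375 kg.
1375 kg ≤ 2500 kg (ocean vessel limit, Group DG6) — within limit.
Every hazard group is within its ocean vessel limit and no segregation rule is violated.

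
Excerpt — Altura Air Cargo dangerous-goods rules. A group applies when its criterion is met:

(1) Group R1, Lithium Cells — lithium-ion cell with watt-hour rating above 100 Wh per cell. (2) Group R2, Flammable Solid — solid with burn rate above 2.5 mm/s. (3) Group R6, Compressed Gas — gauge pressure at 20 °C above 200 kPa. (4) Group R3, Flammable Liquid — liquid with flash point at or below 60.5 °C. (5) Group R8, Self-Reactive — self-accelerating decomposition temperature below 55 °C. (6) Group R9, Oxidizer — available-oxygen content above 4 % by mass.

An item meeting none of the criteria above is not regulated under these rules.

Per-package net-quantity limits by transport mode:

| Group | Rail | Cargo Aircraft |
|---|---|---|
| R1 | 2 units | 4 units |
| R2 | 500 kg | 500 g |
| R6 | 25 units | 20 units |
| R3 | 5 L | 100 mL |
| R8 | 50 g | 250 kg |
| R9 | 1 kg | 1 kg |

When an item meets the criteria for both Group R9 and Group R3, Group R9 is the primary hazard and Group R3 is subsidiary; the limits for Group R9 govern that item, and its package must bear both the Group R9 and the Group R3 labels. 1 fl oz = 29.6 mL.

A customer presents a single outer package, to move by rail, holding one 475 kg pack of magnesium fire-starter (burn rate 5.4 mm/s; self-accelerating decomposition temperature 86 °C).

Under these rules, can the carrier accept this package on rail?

The magnesium fire-starter has burn rate 5.4 mm/s, which is > 2.5 mm/s, so it is Group R2 (Flammable Solid).
Group R2 quantity: 475 kg.
That is within the Group R2 rail limit of 500 kg.

Yes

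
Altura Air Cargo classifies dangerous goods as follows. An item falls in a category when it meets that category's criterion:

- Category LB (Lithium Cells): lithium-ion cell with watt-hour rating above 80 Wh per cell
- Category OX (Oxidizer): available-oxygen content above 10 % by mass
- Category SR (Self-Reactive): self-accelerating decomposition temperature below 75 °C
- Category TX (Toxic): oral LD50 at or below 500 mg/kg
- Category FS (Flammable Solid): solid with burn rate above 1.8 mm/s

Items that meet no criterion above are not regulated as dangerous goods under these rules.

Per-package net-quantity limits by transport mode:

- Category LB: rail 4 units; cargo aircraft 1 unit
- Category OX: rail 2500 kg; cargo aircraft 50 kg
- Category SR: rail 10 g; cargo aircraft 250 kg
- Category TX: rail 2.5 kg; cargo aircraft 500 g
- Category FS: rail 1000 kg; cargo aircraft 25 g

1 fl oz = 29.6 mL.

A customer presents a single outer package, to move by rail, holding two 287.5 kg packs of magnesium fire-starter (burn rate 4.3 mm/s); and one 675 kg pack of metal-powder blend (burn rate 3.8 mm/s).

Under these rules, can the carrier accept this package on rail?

No

The magnesium fire-starter has burn rate 4.3 mm/s, which is > 1.8 mm/s, so it is Category FS (Flammable Solid).
Metal-powder blend: burn rate 3.8 mm/s > 1.8 mm/s → Category FS (Flammable Solid).
Category FS net quantity: (two 287.5 kg packs = 575 kg) + 675 kg = 1250 kg.
1250 kg exceeds the rail limit of 1000 kg for Category FS.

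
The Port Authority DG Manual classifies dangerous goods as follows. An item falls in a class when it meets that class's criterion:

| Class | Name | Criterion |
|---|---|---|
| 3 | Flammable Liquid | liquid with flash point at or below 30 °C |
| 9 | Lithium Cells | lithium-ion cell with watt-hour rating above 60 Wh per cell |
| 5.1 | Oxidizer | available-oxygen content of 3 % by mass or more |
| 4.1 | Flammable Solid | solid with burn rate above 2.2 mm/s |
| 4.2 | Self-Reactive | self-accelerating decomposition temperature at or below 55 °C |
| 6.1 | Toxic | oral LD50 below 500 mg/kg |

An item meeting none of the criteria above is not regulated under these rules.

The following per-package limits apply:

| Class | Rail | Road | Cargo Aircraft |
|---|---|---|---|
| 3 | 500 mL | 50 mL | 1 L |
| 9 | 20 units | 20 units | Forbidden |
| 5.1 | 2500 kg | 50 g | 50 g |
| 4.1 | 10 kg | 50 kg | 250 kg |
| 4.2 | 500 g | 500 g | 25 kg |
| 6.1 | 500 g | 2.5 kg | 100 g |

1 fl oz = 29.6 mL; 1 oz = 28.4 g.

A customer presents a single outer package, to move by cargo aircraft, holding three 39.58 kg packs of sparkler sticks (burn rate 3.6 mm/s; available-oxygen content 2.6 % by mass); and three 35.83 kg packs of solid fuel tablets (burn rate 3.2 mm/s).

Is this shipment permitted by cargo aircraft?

Yes

Burn rate 3.6 mm/s meets the Class 4.1 criterion (Flammable Solid), so the sparkler sticks are Class 4.1.
Solid fuel tablets: burn rate 3.2 mm/s > 2.2 mm/s → Class 4.1 (Flammable Solid).
Total Class 4.1: (three 39.58 kg packs = 118.74 kg) + (three 35.83 kg packs = 107.49 kg) = 226.23 kg.
226.23 kg is within the cargo aircraft limit of 250 kg for Class 4.1.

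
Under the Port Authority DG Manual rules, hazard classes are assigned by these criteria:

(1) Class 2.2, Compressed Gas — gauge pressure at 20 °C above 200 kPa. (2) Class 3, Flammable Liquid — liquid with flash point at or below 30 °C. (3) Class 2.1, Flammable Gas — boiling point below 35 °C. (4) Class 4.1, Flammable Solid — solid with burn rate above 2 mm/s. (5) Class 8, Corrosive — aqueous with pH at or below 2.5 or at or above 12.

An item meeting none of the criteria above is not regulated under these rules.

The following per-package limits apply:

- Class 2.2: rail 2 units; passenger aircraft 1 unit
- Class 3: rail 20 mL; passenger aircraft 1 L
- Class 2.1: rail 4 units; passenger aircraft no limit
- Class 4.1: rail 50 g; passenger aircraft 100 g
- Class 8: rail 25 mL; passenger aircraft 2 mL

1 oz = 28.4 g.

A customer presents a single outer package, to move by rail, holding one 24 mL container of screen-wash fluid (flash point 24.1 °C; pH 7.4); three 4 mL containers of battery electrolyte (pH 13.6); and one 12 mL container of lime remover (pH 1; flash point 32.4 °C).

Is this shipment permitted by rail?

No

Flash point 24.1 °C meets the Class 3 criterion (Flammable Liquid), so the screen-wash fluid is Class 3.
The battery electrolyte has pH 13.6, which is ≥ 12, so it is Class 8 (Corrosive).
Lime remover: pH 1 ≤ 2.5 → Class 8 (Corrosive).
Class 3 quantity: 24 mL.
24 mL exceeds the rail limit of 20 mL for Class 3.
Class 8 net quantity: (three 4 mL containers = 12 mL) + 12 mL = 24 mL.
24 mL is within the rail limit of 25 mL for Class 8.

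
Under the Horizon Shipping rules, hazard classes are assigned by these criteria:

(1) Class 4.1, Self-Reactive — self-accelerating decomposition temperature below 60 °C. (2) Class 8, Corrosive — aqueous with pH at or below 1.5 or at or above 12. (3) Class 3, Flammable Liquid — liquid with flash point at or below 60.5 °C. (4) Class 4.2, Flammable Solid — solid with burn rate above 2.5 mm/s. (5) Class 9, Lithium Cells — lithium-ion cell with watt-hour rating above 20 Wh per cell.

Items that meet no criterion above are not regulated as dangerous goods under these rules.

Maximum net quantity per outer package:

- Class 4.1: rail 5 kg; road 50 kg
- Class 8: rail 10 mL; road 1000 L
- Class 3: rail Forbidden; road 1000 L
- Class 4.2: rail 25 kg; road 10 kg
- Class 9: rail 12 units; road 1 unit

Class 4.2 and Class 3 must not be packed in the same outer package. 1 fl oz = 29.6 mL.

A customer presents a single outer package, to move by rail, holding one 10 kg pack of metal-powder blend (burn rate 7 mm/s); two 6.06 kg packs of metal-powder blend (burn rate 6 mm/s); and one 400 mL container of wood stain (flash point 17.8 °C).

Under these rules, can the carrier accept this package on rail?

No

The metal-powder blend has burn rate 7 mm/s, which is > 2.5 mm/s, so it is Class 4.2 (Flammable Solid).
The metal-powder blend has burn rate 6 mm/s, which is > 2.5 mm/s, so it is Class 4.2 (Flammable Solid).
Flash point 17.8 °C meets the Class 3 criterion (Flammable Liquid), so the wood stain is Class 3.
Total Class 4.2: 10 kg + (two 6.06 kg packs = 12.12 kg) = 22.12 kg.
That is within the Class 4.2 rail limit of 25 kg.
Class 3 quantity: 400 mL.
By rail, Class 3 is Forbidden regardless of quantity.
Class 4.2 and Class 3 may not share an outer package.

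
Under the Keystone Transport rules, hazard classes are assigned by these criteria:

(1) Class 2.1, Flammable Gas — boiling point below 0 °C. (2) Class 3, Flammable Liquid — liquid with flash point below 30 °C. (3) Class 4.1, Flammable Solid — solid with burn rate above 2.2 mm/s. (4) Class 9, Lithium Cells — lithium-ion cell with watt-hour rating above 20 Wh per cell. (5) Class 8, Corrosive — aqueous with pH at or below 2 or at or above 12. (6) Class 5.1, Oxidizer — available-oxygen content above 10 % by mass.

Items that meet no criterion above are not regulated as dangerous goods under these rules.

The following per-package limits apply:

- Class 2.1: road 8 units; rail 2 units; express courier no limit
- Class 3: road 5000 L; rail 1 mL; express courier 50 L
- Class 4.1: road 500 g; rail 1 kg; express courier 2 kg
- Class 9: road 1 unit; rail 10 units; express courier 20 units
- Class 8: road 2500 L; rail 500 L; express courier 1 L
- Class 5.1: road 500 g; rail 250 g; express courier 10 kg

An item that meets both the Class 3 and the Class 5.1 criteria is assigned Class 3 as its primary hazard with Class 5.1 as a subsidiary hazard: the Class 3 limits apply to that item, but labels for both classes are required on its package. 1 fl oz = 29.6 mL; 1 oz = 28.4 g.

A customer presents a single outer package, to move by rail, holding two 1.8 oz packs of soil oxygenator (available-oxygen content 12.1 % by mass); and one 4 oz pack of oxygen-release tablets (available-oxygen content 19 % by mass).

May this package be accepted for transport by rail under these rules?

Soil oxygenator: available-oxygen content 12.1 % by mass > 10 % by mass → Class 5.1 (Oxidizer).
With available-oxygen content 19 % by mass (> 10 % by mass), the oxygen-release tablets fall in Class 5.1.
Total Class 5.1: (two 1.8 oz packs = 102.24 g) + (one 4 oz pack = 113.6 g) = 215.84 g.
215.84 g ≤ 250 g (rail limit, Class 5.1) — within limit.

Yes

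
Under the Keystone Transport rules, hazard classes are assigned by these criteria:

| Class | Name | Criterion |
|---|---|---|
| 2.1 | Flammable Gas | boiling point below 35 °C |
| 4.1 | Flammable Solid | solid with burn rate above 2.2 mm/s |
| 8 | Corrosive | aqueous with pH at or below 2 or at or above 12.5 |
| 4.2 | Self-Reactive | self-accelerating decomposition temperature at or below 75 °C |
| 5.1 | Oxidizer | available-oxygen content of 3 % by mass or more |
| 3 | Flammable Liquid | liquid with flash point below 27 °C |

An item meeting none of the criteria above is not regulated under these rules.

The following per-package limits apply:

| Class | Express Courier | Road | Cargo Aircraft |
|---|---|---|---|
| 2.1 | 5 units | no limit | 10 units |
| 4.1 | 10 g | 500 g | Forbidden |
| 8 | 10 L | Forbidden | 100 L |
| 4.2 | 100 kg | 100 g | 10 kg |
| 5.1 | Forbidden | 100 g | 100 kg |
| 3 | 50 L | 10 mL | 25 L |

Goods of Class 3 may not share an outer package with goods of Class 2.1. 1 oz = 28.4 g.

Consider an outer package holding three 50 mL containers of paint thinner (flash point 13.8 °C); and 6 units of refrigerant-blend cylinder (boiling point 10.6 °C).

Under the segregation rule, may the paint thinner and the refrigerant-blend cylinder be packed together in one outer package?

Paint thinner: flash point 13.8 °C < 27 °C → Class 3 (Flammable Liquid).
The refrigerant-blend cylinder has boiling point 10.6 °C, which is < 35 °C, so it is Class 2.1 (Flammable Gas).
Class 3 and Class 2.1 may not share an outer package.

No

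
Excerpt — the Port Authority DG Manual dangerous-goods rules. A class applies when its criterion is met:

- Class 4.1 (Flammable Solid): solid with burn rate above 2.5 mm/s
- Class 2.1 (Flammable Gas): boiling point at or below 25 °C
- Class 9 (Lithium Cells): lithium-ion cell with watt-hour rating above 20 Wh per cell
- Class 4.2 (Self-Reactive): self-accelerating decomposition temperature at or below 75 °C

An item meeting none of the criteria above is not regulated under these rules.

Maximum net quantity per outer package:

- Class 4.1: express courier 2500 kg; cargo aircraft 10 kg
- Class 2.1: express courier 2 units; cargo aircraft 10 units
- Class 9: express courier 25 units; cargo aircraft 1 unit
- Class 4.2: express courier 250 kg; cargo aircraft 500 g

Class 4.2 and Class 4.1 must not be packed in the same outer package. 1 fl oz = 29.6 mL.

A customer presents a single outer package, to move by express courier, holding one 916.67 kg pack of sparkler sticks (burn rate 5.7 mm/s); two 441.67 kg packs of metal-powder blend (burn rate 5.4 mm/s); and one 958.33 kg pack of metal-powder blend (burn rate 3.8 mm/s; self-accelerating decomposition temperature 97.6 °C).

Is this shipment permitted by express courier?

No

With burn rate 5.7 mm/s (> 2.5 mm/s), the sparkler sticks fall in Class 4.1.
Metal-powder blend: burn rate 5.4 mm/s > 2.5 mm/s → Class 4.1 (Flammable Solid).
With burn rate 3.8 mm/s (> 2.5 mm/s), the metal-powder blend falls in Class 4.1.
Total Class 4.1: 916.67 kg + (two 441.67 kg packs = 883.34 kg) + 958.33 kg = 2758.34 kg.
2758.34 kg exceeds the express courier limit of 2500 kg for Class 4.1.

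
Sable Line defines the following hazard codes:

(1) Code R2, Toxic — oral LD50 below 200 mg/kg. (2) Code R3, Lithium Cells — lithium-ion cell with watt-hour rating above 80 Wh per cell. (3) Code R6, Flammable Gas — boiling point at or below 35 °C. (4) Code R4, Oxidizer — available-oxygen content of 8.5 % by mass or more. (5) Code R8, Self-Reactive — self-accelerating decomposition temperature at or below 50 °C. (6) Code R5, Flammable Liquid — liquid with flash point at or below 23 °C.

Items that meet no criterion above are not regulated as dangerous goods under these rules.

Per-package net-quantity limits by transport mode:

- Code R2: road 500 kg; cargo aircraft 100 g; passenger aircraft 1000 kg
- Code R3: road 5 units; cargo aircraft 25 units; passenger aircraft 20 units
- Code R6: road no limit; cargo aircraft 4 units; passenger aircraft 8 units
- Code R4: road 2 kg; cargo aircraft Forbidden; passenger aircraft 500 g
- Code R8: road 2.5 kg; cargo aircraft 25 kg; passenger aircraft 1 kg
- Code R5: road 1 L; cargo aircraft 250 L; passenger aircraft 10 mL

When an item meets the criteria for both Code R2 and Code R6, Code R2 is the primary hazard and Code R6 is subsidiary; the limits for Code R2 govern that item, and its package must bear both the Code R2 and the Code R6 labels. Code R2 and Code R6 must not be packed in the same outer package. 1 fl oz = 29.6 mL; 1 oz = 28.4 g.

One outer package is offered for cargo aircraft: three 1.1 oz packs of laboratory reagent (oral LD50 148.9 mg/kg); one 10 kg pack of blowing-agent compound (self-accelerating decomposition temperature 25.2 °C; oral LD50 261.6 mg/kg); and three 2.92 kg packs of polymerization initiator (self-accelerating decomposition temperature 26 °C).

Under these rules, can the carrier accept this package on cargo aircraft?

The laboratory reagent has oral LD50 148.9 mg/kg, which is < 200 mg/kg, so it is Code R2 (Toxic).
With self-accelerating decomposition temperature 25.2 °C (≤ 50 °C), the blowing-agent compound falls in Code R8.
With self-accelerating decomposition temperature 26 °C (≤ 50 °C), the polymerization initiator falls in Code R8.
Code R2 quantity: three 1.1 oz packs = 93.72 g.
93.72 g is within the cargo aircraft limit of 100 g for Code R2.
Total Code R8: 10 kg + (three 2.92 kg packs = 8.76 kg) = 18.76 kg.
18.76 kg is within the cargo aircraft limit of 25 kg for Code R8.
The segregation rule (Code R2 with Code R6) does not apply to Code R2 with Code R8.
Every hazard code is within its cargo aircraft limit and no segregation rule is violated.

Yes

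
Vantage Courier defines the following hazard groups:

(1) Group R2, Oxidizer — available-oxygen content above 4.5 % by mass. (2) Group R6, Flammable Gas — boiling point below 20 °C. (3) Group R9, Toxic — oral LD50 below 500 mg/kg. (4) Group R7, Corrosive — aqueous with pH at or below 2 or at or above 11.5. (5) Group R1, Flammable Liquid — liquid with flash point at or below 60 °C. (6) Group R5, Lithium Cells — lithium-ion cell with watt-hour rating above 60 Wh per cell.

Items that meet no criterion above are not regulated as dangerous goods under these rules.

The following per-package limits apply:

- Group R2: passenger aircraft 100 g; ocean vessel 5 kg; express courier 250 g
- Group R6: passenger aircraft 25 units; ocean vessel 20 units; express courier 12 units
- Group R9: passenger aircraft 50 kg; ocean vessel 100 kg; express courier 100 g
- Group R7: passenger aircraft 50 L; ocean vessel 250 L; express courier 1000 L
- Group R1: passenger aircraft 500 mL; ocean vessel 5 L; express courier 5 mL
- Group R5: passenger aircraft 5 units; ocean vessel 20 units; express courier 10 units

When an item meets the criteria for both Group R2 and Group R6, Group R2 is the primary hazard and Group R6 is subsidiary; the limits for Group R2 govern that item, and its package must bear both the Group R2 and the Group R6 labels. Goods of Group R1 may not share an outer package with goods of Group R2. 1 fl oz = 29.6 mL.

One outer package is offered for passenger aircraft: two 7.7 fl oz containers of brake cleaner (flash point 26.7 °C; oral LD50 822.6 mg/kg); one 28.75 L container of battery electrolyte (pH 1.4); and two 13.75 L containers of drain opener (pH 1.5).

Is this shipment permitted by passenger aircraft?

The brake cleaner has flash point 26.7 °C, which is ≤ 60 °C, so it is Group R1 (Flammable Liquid).
The battery electrolyte has pH 1.4, which is ≤ 2, so it is Group R7 (Corrosive).
The drain opener has pH 1.5, which is ≤ 2, so it is Group R7 (Corrosive).
Total Group R7: 28.75 L + (two 13.75 L containers = 27.5 L) = 56.25 L.
That exceeds the Group R7 passenger aircraft limit of 50 L.
Group R1 quantity: two 7.7 fl oz containers = 455.84 mL.
That is within the Group R1 passenger aircraft limit of 500 mL.
The segregation rule (Group R1 with Group R2) does not apply to Group R7 with Group R1.

No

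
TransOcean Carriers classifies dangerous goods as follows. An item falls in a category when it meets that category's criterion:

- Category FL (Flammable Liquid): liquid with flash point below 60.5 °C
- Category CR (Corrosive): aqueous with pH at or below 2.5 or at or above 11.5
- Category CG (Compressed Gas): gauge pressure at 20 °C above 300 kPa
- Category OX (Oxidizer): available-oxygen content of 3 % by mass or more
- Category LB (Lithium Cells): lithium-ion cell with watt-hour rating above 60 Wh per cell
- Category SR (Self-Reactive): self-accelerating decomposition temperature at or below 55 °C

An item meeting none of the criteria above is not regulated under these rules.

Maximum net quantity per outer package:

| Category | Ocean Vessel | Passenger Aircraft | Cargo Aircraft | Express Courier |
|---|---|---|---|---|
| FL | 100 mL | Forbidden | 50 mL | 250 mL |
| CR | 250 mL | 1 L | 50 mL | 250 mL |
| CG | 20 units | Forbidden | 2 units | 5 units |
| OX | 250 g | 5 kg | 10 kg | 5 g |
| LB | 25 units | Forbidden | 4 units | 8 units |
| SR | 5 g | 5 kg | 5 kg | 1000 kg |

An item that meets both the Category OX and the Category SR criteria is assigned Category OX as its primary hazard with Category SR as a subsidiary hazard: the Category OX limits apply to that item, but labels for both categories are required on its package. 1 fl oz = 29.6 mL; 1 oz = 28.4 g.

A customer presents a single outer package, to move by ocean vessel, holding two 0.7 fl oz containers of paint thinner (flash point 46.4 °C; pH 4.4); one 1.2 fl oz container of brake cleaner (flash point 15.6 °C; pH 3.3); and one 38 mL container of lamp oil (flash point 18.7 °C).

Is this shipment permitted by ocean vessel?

No

With flash point 46.4 °C (< 60.5 °C), the paint thinner falls in Category FL.
With flash point 15.6 °C (< 60.5 °C), the brake cleaner falls in Category FL.
Lamp oil: flash point 18.7 °C < 60.5 °C → Category FL (Flammable Liquid).
Category FL net quantity: (two 0.7 fl oz containers = 41.44 mL) + (one 1.2 fl oz container = 35.52 mL) + 38 mL = 114.96 mL.
114.96 mL > 100 mL (ocean vessel limit, Category FL) — over the limit.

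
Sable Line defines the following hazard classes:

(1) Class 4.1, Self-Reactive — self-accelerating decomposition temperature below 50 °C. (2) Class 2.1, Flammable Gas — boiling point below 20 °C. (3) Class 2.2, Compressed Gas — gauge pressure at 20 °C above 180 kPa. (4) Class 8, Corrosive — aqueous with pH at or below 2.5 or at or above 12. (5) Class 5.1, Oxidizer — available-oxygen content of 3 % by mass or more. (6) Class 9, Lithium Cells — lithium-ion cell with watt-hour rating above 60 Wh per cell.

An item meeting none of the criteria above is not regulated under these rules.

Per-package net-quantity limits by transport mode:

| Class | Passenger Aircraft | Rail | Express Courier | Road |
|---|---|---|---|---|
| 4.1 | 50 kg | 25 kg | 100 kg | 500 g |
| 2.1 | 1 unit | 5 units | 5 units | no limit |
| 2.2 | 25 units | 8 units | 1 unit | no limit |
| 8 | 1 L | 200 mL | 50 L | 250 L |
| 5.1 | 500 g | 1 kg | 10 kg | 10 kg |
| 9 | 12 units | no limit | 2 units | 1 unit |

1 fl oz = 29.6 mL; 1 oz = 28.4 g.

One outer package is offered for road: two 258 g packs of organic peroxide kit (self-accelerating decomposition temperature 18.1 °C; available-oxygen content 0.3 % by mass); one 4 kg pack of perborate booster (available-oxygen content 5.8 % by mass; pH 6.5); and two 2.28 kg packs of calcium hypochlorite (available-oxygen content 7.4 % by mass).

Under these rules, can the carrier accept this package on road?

Self-accelerating decomposition temperature 18.1 °C meets the Class 4.1 criterion (Self-Reactive), so the organic peroxide kit is Class 4.1.
With available-oxygen content 5.8 % by mass (≥ 3 % by mass), the perborate booster falls in Class 5.1.
Calcium hypochlorite: available-oxygen content 7.4 % by mass ≥ 3 % by mass → Class 5.1 (Oxidizer).
Class 5.1 net quantity: 4 kg + (two 2.28 kg packs = 4.56 kg) = 8.56 kg.
That is within the Class 5.1 road limit of 10 kg.
Class 4.1 quantity: two 258 g packs = 516 g.
516 g > 500 g (road limit, Class 4.1) — over the limit.

No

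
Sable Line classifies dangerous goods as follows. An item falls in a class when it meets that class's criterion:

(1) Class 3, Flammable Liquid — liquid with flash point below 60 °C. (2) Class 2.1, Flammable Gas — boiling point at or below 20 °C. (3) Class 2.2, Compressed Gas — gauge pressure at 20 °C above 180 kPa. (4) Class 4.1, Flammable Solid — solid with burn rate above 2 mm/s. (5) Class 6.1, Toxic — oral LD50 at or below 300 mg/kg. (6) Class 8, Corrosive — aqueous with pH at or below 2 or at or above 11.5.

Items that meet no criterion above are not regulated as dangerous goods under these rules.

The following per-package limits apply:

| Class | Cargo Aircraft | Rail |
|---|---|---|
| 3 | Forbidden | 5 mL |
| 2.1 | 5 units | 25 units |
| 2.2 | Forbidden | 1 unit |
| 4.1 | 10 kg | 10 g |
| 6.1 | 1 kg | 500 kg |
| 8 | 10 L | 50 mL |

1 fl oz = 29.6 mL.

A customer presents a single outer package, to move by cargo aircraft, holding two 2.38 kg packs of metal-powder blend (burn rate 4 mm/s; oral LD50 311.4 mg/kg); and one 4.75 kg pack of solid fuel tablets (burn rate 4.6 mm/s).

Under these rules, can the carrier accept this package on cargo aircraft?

With burn rate 4 mm/s (> 2 mm/s), the metal-powder blend falls in Class 4.1.
Burn rate 4.6 mm/s meets the Class 4.1 criterion (Flammable Solid), so the solid fuel tablets are Class 4.1.
Total Class 4.1: (two 2.38 kg packs = 4.76 kg) + 4.75 kg = 9.51 kg.
9.51 kg is within the cargo aircraft limit of 10 kg for Class 4.1.

Yes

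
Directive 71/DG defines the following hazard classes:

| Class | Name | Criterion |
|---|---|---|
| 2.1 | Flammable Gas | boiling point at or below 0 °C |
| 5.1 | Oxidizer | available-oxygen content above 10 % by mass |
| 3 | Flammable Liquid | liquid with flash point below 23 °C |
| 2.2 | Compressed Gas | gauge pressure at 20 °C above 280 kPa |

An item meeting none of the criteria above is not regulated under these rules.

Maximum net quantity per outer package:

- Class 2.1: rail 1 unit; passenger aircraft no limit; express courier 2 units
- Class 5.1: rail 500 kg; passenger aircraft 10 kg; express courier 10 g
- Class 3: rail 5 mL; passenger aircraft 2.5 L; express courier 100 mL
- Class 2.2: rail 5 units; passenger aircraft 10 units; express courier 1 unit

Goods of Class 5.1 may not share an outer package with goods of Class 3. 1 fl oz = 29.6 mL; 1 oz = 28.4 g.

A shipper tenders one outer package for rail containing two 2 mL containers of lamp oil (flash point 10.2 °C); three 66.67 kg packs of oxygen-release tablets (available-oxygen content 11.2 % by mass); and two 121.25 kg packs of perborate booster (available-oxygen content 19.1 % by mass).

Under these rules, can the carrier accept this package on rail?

No

The lamp oil has flash point 10.2 °C, which is < 23 °C, so it is Class 3 (Flammable Liquid).
Oxygen-release tablets: available-oxygen content 11.2 % by mass > 10 % by mass → Class 5.1 (Oxidizer).
The perborate booster has available-oxygen content 19.1 % by mass, which is > 10 % by mass, so it is Class 5.1 (Oxidizer).
Total Class 5.1: (three 66.67 kg packs = 200.01 kg) + (two 121.25 kg packs = 242.5 kg) = 442.51 kg.
442.51 kg ≤ 500 kg (rail limit, Class 5.1) — within limit.
Class 3 quantity: two 2 mL containers = 4 mL.
4 mL ≤ 5 mL (rail limit, Class 3) — within limit.
Class 5.1 and Class 3 may not share an outer package.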